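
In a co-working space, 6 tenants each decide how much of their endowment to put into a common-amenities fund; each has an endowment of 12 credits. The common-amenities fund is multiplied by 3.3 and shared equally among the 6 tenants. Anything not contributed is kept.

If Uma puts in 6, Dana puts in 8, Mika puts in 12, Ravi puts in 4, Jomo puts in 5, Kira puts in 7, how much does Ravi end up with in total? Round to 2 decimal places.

Total contributed: 6 + 8 + 12 + 4 + 5 + 7 = 42.
Each receives 3.3 × 42 / 6 = 23.10 from the common-amenities fund.
Ravi keeps 12 − 4 = 8, so Ravi's payoff is 8 + 23.10 = 31.10.

31.10 credits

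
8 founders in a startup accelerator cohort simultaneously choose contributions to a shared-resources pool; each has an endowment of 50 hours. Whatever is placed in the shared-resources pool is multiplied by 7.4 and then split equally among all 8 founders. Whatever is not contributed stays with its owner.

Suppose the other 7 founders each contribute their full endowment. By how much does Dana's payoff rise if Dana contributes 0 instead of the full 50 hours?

3.75 hours

Switching from a contribution of 50 to 0 lets Dana keep an extra 50 hours, but lowers the shared-resources pool by 50, which costs Dana their own share of that drop: 7.4/8 × 50 = 46.25.
Net gain = 50 − 46.25 = 3.75. The private return per contributed unit (0.9250) is below 1, so free-riding is indeed the best response regardless of what the others do.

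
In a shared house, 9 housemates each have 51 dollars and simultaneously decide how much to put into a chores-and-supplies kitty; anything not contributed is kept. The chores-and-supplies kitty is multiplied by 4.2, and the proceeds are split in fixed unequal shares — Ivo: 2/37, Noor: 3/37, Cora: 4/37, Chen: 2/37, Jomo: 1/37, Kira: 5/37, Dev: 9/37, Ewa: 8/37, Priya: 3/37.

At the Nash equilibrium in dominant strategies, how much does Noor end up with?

68.37 dollars

Player j's private return per contributed unit is 4.2 × (j's share). Contributing is weakly dominant for j when that share is at least 1/4.2 = 0.2381, and contributing 0 is dominant otherwise.
Only Dev (9/37) clears that bar, contributing 51; the remaining 8 contribute 0. Total contributed: 51.
Noor keeps 51 and receives 4.2 × 51 × 3/37 = 17.37 from the chores-and-supplies kitty, for a payoff of 68.37.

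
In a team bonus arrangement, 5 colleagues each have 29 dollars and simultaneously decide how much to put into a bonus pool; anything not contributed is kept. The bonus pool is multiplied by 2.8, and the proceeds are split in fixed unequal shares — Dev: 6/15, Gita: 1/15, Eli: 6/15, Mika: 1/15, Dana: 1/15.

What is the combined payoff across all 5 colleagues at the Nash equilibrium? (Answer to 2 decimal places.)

249.40 dollars

Each unit j contributes comes back to j as 2.8 × (j's share), so j prefers to contribute only if that share exceeds 1/2.8 = 0.3571; otherwise keeping the unit dominates.
Dev and Eli clear that bar, contributing 29 each; the remaining 3 contribute 0. Total contributed: 58.
The bonus pool pays out 2.8 × 58 = 162.40 in total (split across the unequal shares, but the aggregate is all that matters for the group sum).
The 3 free-riders keep 29 each, adding 87. Group total = 87 + 162.40 = 249.40.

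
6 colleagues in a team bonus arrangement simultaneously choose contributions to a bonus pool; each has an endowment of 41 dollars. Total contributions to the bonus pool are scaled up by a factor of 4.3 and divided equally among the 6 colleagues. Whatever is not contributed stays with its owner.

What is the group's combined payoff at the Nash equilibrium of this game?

246.00 dollars

Each contributed unit returns 4.3/6 = 0.7167 to its contributor — below 1 — so contributing 0 is dominant for every player. At the Nash equilibrium everyone keeps their 41, and the group total is 6 × 41 = 246.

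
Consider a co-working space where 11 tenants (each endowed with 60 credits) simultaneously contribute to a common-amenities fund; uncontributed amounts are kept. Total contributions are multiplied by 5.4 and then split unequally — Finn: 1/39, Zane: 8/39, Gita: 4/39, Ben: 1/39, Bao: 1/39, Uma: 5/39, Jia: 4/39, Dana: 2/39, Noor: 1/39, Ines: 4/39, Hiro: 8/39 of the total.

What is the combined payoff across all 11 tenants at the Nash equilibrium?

1188.00 credits

A player with share s gets back 5.4·s per unit contributed, so full contribution is dominant for anyone with s > 1/5.4 = 0.1852 and zero contribution is dominant for anyone below.
The shares above 0.1852 belong to Zane and Hiro, contributing 60 each; the remaining 9 contribute 0. Total contributed: 120.
The common-amenities fund pays out 5.4 × 120 = 648.00 in total (split across the unequal shares, but the aggregate is all that matters for the group sum).
The 9 free-riders keep 60 each, adding 540. Group total = 540 + 648.00 = 1188.00.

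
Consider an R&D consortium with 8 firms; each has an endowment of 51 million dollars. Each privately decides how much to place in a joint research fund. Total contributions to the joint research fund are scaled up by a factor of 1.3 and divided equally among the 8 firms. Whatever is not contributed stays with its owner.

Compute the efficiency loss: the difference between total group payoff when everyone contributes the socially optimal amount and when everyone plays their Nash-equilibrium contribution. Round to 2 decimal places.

Each contributed unit returns 1.3/8 = 0.1625 to its contributor — below 1 — so contributing 0 is dominant for every player. At the Nash equilibrium everyone keeps their 51, and the group total is 8 × 51 = 408.
Each contributed unit returns 1.300 to the group as a whole (0.1625 to each of 8 players), which exceeds 1, so the social optimum is full contribution: group total = 1.300 × 408 = 530.40.
Efficiency loss = 530.40 − 408 = 122.40.

122.40 million dollars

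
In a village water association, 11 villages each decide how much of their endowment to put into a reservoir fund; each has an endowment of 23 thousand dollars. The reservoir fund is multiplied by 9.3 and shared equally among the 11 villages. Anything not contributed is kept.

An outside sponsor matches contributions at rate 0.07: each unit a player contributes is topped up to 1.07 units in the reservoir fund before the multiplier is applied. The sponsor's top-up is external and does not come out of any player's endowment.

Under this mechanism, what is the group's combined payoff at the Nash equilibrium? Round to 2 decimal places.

253.00 thousand dollars

The effective private return is 9.3 × 1.07 / 11 = 0.9046, which is still under 1, so the mechanism doesn't change anyone's dominant strategy: zero contribution.
At the Nash equilibrium no one contributes; group total payoff = 11 × 23 = 253.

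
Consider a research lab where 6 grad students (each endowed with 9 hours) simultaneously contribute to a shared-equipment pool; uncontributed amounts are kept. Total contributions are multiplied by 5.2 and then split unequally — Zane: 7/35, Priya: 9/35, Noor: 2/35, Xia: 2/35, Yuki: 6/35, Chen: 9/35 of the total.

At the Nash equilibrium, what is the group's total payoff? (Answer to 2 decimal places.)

167.40 hours

Player j's private return per contributed unit is 5.2 × (j's share). Contributing is weakly dominant for j when that share is at least 1/5.2 = 0.1923, and contributing 0 is dominant otherwise.
Zane, Priya and Chen clear that bar, contributing 9 each; the remaining 3 contribute 0. Total contributed: 27.
The shared-equipment pool pays out 5.2 × 27 = 140.40 in total (split across the unequal shares, but the aggregate is all that matters for the group sum).
The 3 free-riders keep 9 each, adding 27. Group total = 27 + 140.40 = 167.40.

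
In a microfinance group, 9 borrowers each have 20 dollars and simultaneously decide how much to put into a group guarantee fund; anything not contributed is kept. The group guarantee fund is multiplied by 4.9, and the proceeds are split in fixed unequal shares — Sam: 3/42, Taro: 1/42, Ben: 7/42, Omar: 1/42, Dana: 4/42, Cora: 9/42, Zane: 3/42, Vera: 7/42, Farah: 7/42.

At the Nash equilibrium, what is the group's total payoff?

For player j, contributing a unit is worthwhile iff 4.9 × (j's share) ≥ 1, i.e. iff j's share is at least 0.2041.
The only share above 0.2041 is Cora's 9/42, contributing 20; the remaining 8 contribute 0. Total contributed: 20.
The group guarantee fund pays out 4.9 × 20 = 98.00 in total (split across the unequal shares, but the aggregate is all that matters for the group sum).
The 8 free-riders keep 20 each, adding 160. Group total = 160 + 98.00 = 258.00.

258.00 dollars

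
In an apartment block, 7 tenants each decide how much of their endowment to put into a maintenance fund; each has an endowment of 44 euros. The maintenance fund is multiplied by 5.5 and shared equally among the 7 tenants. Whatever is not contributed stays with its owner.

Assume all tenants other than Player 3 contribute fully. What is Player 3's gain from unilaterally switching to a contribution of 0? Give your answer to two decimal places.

Switching from a contribution of 44 to 0 lets Player 3 keep an extra 44 euros, but lowers the maintenance fund by 44, which costs Player 3 their own share of that drop: 5.5/7 × 44 = 34.57.
Net gain = 44 − 34.57 = 9.43. The private return per contributed unit (0.7857) is below 1, so free-riding is indeed the best response regardless of what the others do.

9.43 euros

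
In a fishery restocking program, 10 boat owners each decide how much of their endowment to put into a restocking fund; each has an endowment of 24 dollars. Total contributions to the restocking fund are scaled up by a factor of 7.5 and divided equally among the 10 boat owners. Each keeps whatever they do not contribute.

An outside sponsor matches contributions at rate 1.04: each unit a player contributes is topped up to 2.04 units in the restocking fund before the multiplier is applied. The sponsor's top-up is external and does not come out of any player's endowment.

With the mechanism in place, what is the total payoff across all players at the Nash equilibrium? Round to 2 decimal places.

Under the mechanism each unit contributed yields 7.5 × 2.04 / 10 = 1.5300 back to its contributor per unit of net cost, which exceeds 1, making full contribution the dominant choice for everyone.
At the Nash equilibrium everyone contributes 24. Group total payoff = 7.5 × 2.04 × 240 = 3672.00.

3672.00 dollars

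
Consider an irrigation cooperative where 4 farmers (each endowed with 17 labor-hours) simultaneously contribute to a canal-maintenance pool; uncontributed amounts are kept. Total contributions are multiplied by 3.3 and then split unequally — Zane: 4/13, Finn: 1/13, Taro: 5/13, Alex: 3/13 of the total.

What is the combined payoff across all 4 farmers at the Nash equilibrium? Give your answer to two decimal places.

Each unit j contributes comes back to j as 3.3 × (j's share), so j prefers to contribute only if that share exceeds 1/3.3 = 0.3030; otherwise keeping the unit dominates.
Zane and Taro clear that bar, contributing 17 each; the remaining 2 contribute 0. Total contributed: 34.
The canal-maintenance pool pays out 3.3 × 34 = 112.20 in total (split across the unequal shares, but the aggregate is all that matters for the group sum).
The 2 free-riders keep 17 each, adding 34. Group total = 34 + 112.20 = 146.20.

146.20 labor-hours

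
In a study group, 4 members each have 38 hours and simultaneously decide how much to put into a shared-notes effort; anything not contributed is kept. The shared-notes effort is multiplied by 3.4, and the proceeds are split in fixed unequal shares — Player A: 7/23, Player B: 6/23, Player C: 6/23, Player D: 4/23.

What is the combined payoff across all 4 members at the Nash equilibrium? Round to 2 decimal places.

Each unit j contributes comes back to j as 3.4 × (j's share), so j prefers to contribute only if that share exceeds 1/3.4 = 0.2941; otherwise keeping the unit dominates.
Player A alone (share 7/23) is above the threshold, contributing 38; the remaining 3 contribute 0. Total contributed: 38.
The shared-notes effort pays out 3.4 × 38 = 129.20 in total (split across the unequal shares, but the aggregate is all that matters for the group sum).
The 3 free-riders keep 38 each, adding 114. Group total = 114 + 129.20 = 243.20.

243.20 hours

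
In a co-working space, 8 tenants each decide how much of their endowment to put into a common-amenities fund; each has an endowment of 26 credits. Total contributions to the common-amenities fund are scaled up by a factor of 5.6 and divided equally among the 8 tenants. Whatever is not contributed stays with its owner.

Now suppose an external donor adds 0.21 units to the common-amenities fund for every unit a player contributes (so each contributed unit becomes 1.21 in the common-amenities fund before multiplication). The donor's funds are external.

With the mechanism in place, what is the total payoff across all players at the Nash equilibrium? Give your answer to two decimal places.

With the mechanism, a contributed unit returns 5.6 × 1.21 / 8 = 0.8470 per unit of net cost — still below 1 — so contributing 0 remains dominant for every player.
Everyone keeps their endowment and the group total is 8 × 26 = 208.

208.00 credits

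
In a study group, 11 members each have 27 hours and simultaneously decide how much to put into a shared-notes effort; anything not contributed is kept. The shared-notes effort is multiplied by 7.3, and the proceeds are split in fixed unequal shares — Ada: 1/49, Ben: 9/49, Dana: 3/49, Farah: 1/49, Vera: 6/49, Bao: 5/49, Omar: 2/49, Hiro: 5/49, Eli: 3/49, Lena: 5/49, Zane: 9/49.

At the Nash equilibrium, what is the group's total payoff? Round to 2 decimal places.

A player with share s gets back 7.3·s per unit contributed, so full contribution is dominant for anyone with s > 1/7.3 = 0.1370 and zero contribution is dominant for anyone below.
The shares above 0.1370 belong to Ben and Zane, contributing 27 each; the remaining 9 contribute 0. Total contributed: 54.
The shared-notes effort pays out 7.3 × 54 = 394.20 in total (split across the unequal shares, but the aggregate is all that matters for the group sum).
The 9 free-riders keep 27 each, adding 243. Group total = 243 + 394.20 = 637.20.

637.20 hours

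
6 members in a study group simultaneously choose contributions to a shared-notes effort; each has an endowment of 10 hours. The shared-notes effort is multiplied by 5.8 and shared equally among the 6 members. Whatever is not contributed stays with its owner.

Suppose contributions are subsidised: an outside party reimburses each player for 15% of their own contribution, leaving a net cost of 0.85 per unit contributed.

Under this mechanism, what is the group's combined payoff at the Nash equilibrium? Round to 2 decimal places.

357.00 hours

The effective private return per unit is now (5.8/6) / 0.85 = 1.1373 > 1, so every player's dominant strategy flips to full contribution.
At the Nash equilibrium everyone contributes 10. Group total payoff = 6 × (10 × 0.15 + 5.8 × 10) = 357.00.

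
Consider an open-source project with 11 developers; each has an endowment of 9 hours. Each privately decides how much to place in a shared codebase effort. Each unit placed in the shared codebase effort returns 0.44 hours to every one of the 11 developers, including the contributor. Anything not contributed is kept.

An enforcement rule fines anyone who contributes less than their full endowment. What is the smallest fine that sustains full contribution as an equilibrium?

Given the others contribute fully, the best deviation is to contribute 0 (any partial contribution still incurs the fine and gives up units whose private return 0.44 is below 1).
Deviating from 9 to 0 saves 9 hours but forfeits the deviator's share of the drop in the shared codebase effort: 0.44 × 9 = 3.96.
So the deviation gain is 9 − 3.96 = 5.04, and the fine must be at least 5.04 hours to wipe it out.

5.04 hours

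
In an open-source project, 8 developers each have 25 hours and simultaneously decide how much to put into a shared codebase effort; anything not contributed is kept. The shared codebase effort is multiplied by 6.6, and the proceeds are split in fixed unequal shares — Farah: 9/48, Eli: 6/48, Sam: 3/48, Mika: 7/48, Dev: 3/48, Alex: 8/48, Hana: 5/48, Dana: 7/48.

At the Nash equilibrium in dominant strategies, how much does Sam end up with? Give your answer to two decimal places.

Player j's private return per contributed unit is 6.6 × (j's share). Contributing is weakly dominant for j when that share is at least 1/6.6 = 0.1515, and contributing 0 is dominant otherwise.
Farah and Alex are above the threshold, contributing 25 each; the remaining 6 contribute 0. Total contributed: 50.
Sam keeps 25 and receives 6.6 × 50 × 3/48 = 20.63 from the shared codebase effort, for a payoff of 45.63.

45.63 hours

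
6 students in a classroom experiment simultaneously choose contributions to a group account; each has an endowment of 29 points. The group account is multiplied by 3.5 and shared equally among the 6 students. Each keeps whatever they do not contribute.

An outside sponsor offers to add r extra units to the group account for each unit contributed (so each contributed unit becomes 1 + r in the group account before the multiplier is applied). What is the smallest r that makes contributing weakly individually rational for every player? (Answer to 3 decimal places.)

0.714

With matching at rate r, one contributed unit becomes (1 + r) in the group account and returns 3.5 × (1 + r) / 6 to the contributor.
Setting this equal to 1: 1 + r = 6/3.5 = 1.7143.
So the minimum matching rate is r = 1.7143 − 1 = 0.714.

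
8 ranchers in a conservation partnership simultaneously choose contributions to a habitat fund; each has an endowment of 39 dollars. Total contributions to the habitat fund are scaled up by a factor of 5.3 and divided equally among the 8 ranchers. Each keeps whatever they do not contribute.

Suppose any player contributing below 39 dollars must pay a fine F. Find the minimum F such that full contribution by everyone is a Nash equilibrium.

13.16 dollars

Given the others contribute fully, the best deviation is to contribute 0 (any partial contribution still incurs the fine and gives up units whose private return 0.6625 is below 1).
Deviating from 39 to 0 saves 39 dollars but forfeits the deviator's share of the drop in the habitat fund: 5.3/8 × 39 = 25.84.
So the deviation gain is 39 − 25.84 = 13.16, and the fine must be at least 13.16 dollars to wipe it out.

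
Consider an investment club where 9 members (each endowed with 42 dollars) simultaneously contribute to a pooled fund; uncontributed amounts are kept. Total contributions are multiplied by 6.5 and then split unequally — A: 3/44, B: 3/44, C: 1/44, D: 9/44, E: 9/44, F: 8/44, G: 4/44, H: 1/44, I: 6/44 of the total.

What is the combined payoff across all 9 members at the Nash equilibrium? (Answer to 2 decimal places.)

1071.00 dollars

Each unit j contributes comes back to j as 6.5 × (j's share), so j prefers to contribute only if that share exceeds 1/6.5 = 0.1538; otherwise keeping the unit dominates.
D, E and F are above the threshold, contributing 42 each; the remaining 6 contribute 0. Total contributed: 126.
The pooled fund pays out 6.5 × 126 = 819.00 in total (split across the unequal shares, but the aggregate is all that matters for the group sum).
The 6 free-riders keep 42 each, adding 252. Group total = 252 + 819.00 = 1071.00.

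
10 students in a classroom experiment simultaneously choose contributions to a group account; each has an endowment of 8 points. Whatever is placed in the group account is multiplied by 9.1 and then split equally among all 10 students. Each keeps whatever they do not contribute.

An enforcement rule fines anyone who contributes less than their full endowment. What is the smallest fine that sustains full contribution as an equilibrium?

0.72 points

Given the others contribute fully, the best deviation is to contribute 0 (any partial contribution still incurs the fine and gives up units whose private return 0.9100 is below 1).
Deviating from 8 to 0 saves 8 points but forfeits the deviator's share of the drop in the group account: 9.1/10 × 8 = 7.28.
So the deviation gain is 8 − 7.28 = 0.72, and the fine must be at least 0.72 points to wipe it out.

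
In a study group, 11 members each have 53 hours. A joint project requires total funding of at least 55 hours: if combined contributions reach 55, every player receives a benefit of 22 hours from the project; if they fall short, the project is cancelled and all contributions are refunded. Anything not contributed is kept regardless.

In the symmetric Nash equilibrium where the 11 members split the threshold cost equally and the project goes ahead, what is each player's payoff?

Equal share of the threshold: 55/11 = 5.
At this profile no one gains by cutting their contribution: any cut drops the total below 55, the project is cancelled, contributions are refunded, and the deviator ends with 53, which is less than 53 − 5 + 22 = 70. Contributing more than 5 just wastes the excess. So contributing exactly 5 is a best response.
Each player's payoff: 53 − 5 + 22 = 70.

70 hours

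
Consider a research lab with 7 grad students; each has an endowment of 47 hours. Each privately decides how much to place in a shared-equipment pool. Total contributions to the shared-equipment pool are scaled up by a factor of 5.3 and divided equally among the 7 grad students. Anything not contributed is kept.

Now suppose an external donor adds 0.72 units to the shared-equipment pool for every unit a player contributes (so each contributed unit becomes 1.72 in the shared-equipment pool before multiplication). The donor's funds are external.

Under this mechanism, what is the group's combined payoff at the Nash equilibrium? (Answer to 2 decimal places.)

2999.16 hours

Under the mechanism each unit contributed yields 5.3 × 1.72 / 7 = 1.3023 back to its contributor per unit of net cost, which exceeds 1, making full contribution the dominant choice for everyone.
So the Nash equilibrium is full contribution by all 7; the group earns 5.3 × 1.72 × 329 = 2999.16.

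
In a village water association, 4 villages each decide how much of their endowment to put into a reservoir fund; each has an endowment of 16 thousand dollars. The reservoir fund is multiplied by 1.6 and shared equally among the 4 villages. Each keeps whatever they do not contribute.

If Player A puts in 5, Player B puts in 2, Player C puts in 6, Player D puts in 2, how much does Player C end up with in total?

16.00 thousand dollars

Total contributed: 5 + 2 + 6 + 2 = 15.
Each receives 1.6 × 15 / 4 = 6.00 from the reservoir fund.
Player C keeps 16 − 6 = 10, so Player C's payoff is 10 + 6.00 = 16.00.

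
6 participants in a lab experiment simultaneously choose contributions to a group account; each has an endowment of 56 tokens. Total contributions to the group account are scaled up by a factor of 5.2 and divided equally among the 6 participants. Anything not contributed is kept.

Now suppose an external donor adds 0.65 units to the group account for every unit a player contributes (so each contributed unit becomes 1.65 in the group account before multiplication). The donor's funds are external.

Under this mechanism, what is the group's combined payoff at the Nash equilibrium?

The effective private return per unit is now 5.2 × 1.65 / 6 = 1.4300 > 1, so every player's dominant strategy flips to full contribution.
So the Nash equilibrium is full contribution by all 6; the group earns 5.2 × 1.65 × 336 = 2882.88.

2882.88 tokens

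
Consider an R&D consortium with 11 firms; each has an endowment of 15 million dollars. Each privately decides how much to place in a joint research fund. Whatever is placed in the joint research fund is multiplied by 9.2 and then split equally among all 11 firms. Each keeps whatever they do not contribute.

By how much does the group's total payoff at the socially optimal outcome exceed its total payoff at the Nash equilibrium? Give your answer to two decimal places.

Each contributed unit returns 9.2/11 = 0.8364 to its contributor — below 1 — so contributing 0 is dominant for every player. At the Nash equilibrium everyone keeps their 15, and the group total is 11 × 15 = 165.
Each contributed unit returns 9.200 to the group as a whole (0.8364 to each of 11 players), which exceeds 1, so the social optimum is full contribution: group total = 9.200 × 165 = 1518.00.
Efficiency loss = 1518.00 − 165 = 1353.00.

1353.00 million dollars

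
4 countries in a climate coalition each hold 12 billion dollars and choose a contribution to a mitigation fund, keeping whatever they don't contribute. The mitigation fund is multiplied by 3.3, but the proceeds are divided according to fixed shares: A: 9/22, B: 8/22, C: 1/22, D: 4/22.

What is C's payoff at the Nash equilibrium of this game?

15.60 billion dollars

For player j, contributing a unit is worthwhile iff 3.3 × (j's share) ≥ 1, i.e. iff j's share is at least 0.3030.
The shares above 0.3030 belong to A and B, contributing 12 each; the remaining 2 contribute 0. Total contributed: 24.
C keeps 12 and receives 3.3 × 24 × 1/22 = 3.60 from the mitigation fund, for a payoff of 15.60.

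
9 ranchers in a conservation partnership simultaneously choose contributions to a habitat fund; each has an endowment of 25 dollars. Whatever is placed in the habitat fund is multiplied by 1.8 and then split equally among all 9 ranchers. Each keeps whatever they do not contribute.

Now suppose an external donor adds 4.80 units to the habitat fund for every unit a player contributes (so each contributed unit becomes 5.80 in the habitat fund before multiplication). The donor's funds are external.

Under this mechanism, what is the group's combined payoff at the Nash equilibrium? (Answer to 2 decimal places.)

With the mechanism, a contributed unit returns 1.8 × 5.80 / 9 = 1.1600 per unit of net cost to the contributor — now above 1 — so contributing fully is weakly dominant for every player.
So the Nash equilibrium is full contribution by all 9; the group earns 1.8 × 5.80 × 225 = 2349.00.

2349.00 dollars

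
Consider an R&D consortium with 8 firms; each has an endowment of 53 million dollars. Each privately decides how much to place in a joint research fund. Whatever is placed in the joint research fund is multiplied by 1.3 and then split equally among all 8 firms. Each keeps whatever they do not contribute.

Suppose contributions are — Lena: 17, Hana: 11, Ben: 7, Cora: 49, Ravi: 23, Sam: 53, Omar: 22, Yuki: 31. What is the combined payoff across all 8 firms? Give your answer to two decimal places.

487.90 million dollars

Total contributed: 17 + 11 + 7 + 49 + 23 + 53 + 22 + 31 = 213; total kept: 8 × 53 − 213 = 211.
The joint research fund pays out 1.3 × 213 = 276.90 in aggregate.
Group total = 211 + 276.90 = 487.90.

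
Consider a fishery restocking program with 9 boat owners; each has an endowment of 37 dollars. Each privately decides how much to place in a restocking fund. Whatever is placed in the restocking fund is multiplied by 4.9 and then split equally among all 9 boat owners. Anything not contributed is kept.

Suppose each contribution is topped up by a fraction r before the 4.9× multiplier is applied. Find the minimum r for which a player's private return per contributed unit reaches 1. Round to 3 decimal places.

0.837

With matching at rate r, one contributed unit becomes (1 + r) in the restocking fund and returns 4.9 × (1 + r) / 9 to the contributor.
Setting this equal to 1: 1 + r = 9/4.9 = 1.8367.
So the minimum matching rate is r = 1.8367 − 1 = 0.837.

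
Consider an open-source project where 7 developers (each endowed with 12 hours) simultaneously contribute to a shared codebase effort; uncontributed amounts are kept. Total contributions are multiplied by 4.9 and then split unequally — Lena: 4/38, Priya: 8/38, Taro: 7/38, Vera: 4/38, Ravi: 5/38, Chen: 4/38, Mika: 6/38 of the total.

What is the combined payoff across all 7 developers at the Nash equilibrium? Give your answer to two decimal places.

Each unit j contributes comes back to j as 4.9 × (j's share), so j prefers to contribute only if that share exceeds 1/4.9 = 0.2041; otherwise keeping the unit dominates.
Only Priya (8/38) clears that bar, contributing 12; the remaining 6 contribute 0. Total contributed: 12.
The shared codebase effort pays out 4.9 × 12 = 58.80 in total (split across the unequal shares, but the aggregate is all that matters for the group sum).
The 6 free-riders keep 12 each, adding 72. Group total = 72 + 58.80 = 130.80.

130.80 hours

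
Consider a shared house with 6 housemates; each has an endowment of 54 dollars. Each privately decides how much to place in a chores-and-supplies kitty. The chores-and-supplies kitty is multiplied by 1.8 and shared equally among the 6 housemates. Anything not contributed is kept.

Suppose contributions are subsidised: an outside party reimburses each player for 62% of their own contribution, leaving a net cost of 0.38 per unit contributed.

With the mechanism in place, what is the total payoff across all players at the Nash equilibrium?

The effective private return is (1.8/6) / 0.38 = 0.7895, which is still under 1, so the mechanism doesn't change anyone's dominant strategy: zero contribution.
At the Nash equilibrium no one contributes; group total payoff = 6 × 54 = 324.

324.00 dollars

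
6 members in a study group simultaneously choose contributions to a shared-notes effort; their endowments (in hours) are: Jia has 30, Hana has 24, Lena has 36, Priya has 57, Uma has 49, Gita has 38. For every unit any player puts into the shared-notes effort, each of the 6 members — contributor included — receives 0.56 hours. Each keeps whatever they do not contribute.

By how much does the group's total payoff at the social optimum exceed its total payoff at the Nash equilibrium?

552.24 hours

The private return per contributed unit is 0.56 < 1 for everyone, so the Nash equilibrium is zero contribution and the group total is Σ E_j = 30 + 24 + 36 + 57 + 49 + 38 = 234.
Each contributed unit returns 3.360 to the group, so the social optimum is full contribution by everyone: group total = 3.360 × 234 = 786.24.
Efficiency loss = (3.360 − 1) × 234 = 552.24.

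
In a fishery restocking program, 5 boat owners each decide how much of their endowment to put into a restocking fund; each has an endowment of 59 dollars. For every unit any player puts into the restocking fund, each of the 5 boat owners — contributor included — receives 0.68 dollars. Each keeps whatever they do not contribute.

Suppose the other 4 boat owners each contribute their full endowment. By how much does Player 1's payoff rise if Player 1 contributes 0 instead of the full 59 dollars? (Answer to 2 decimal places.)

Switching from a contribution of 59 to 0 lets Player 1 keep an extra 59 dollars, but lowers the restocking fund by 59, which costs Player 1 their own share of that drop: 0.68 × 59 = 40.12.
Net gain = 59 − 40.12 = 18.88. The private return per contributed unit (0.68) is below 1, so free-riding is indeed the best response regardless of what the others do.

18.88 dollars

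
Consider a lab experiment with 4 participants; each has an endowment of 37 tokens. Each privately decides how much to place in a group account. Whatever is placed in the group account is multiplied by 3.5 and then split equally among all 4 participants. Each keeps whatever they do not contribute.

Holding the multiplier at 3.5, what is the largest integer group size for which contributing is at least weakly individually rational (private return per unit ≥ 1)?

Private return per unit is 3.5/(group size), which is ≥ 1 whenever the group size is ≤ 3.5.
The largest such integer is 3.

3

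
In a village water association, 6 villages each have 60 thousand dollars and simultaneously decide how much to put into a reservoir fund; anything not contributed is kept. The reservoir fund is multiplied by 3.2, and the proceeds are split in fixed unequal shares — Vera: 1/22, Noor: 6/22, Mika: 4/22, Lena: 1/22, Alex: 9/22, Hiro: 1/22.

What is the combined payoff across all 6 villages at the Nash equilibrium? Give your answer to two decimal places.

For player j, contributing a unit is worthwhile iff 3.2 × (j's share) ≥ 1, i.e. iff j's share is at least 0.3125.
The only share above 0.3125 is Alex's 9/22, contributing 60; the remaining 5 contribute 0. Total contributed: 60.
The reservoir fund pays out 3.2 × 60 = 192.00 in total (split across the unequal shares, but the aggregate is all that matters for the group sum).
The 5 free-riders keep 60 each, adding 300. Group total = 300 + 192.00 = 492.00.

492.00 thousand dollars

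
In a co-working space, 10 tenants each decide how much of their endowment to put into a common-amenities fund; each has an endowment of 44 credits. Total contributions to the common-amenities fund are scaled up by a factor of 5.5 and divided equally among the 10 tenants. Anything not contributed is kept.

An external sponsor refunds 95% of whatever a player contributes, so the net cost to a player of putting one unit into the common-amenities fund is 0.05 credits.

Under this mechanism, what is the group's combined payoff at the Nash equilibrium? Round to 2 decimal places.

2838.00 credits

The effective private return per unit is now (5.5/10) / 0.05 = 11.0000 > 1, so every player's dominant strategy flips to full contribution.
At the Nash equilibrium everyone contributes 44. Group total payoff = 10 × (44 × 0.95 + 5.5 × 44) = 2838.00.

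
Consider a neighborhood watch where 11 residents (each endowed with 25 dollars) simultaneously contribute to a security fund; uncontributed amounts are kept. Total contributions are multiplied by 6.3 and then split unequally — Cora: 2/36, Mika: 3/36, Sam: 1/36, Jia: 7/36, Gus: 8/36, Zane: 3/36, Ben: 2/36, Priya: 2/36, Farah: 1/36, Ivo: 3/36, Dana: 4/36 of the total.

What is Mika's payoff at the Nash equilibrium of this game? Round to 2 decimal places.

51.25 dollars

For player j, contributing a unit is worthwhile iff 6.3 × (j's share) ≥ 1, i.e. iff j's share is at least 0.1587.
Jia and Gus are above the threshold, contributing 25 each; the remaining 9 contribute 0. Total contributed: 50.
Mika keeps 25 and receives 6.3 × 50 × 3/36 = 26.25 from the security fund, for a payoff of 51.25.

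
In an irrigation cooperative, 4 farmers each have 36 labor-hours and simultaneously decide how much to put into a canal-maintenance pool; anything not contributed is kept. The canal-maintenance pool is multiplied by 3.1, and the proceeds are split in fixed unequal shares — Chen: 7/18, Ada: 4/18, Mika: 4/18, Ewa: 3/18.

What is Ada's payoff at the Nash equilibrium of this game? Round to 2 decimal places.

A player with share s gets back 3.1·s per unit contributed, so full contribution is dominant for anyone with s > 1/3.1 = 0.3226 and zero contribution is dominant for anyone below.
The only share above 0.3226 is Chen's 7/18, contributing 36; the remaining 3 contribute 0. Total contributed: 36.
Ada keeps 36 and receives 3.1 × 36 × 4/18 = 24.80 from the canal-maintenance pool, for a payoff of 60.80.

60.80 labor-hours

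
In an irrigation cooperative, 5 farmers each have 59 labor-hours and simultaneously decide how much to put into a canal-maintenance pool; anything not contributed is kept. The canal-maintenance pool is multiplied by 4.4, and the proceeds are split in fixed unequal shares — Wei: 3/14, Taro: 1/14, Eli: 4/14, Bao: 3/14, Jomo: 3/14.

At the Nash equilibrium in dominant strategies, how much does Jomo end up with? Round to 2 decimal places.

114.63 labor-hours

Each unit j contributes comes back to j as 4.4 × (j's share), so j prefers to contribute only if that share exceeds 1/4.4 = 0.2273; otherwise keeping the unit dominates.
The only share above 0.2273 is Eli's 4/14, contributing 59; the remaining 4 contribute 0. Total contributed: 59.
Jomo keeps 59 and receives 4.4 × 59 × 3/14 = 55.63 from the canal-maintenance pool, for a payoff of 114.63.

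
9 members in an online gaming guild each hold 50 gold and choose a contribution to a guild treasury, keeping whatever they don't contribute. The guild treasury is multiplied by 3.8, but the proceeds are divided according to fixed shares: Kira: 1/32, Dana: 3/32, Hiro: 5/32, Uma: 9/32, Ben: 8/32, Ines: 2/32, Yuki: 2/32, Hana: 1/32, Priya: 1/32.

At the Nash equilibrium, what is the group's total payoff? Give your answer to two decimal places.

A player with share s gets back 3.8·s per unit contributed, so full contribution is dominant for anyone with s > 1/3.8 = 0.2632 and zero contribution is dominant for anyone below.
Uma alone (share 9/32) is above the threshold, contributing 50; the remaining 8 contribute 0. Total contributed: 50.
The guild treasury pays out 3.8 × 50 = 190.00 in total (split across the unequal shares, but the aggregate is all that matters for the group sum).
The 8 free-riders keep 50 each, adding 400. Group total = 400 + 190.00 = 590.00.

590.00 gold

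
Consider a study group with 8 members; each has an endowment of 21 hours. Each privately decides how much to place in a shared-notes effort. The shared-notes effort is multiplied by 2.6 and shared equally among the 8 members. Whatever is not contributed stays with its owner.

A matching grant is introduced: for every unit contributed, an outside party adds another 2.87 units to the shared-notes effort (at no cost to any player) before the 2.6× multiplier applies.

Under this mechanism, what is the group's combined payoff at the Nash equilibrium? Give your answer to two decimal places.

With the mechanism, a contributed unit returns 2.6 × 3.87 / 8 = 1.2578 per unit of net cost to the contributor — now above 1 — so contributing fully is weakly dominant for every player.
So the Nash equilibrium is full contribution by all 8; the group earns 2.6 × 3.87 × 168 = 1690.42.

1690.42 hours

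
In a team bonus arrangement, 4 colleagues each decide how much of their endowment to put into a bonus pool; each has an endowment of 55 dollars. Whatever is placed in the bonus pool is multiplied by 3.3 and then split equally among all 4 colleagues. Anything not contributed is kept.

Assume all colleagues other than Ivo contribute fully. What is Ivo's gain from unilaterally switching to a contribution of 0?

9.63 dollars

Switching from a contribution of 55 to 0 lets Ivo keep an extra 55 dollars, but lowers the bonus pool by 55, which costs Ivo their own share of that drop: 3.3/4 × 55 = 45.37.
Net gain = 55 − 45.37 = 9.63. The private return per contributed unit (0.8250) is below 1, so free-riding is indeed the best response regardless of what the others do.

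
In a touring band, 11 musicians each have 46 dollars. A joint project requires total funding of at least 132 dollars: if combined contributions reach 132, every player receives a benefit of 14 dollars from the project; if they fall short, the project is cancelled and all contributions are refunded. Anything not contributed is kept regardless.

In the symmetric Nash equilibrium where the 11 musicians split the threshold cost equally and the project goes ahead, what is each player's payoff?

48 dollars

Equal share of the threshold: 132/11 = 12.
At this profile no one gains by cutting their contribution: any cut drops the total below 132, the project is cancelled, contributions are refunded, and the deviator ends with 46, which is less than 46 − 12 + 14 = 48. Contributing more than 12 just wastes the excess. So contributing exactly 12 is a best response.
Each player's payoff: 46 − 12 + 14 = 48.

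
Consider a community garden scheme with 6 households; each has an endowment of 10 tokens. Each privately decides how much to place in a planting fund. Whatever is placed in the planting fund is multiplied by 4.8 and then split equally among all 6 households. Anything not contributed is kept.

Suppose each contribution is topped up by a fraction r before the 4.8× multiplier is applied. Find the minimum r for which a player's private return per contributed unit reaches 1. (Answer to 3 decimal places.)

0.250

With matching at rate r, one contributed unit becomes (1 + r) in the planting fund and returns 4.8 × (1 + r) / 6 to the contributor.
Setting this equal to 1: 1 + r = 6/4.8 = 1.2500.
So the minimum matching rate is r = 1.2500 − 1 = 0.250.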